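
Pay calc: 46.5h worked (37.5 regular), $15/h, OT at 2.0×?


Regular: 37.5h × $15 = $562.50
Overtime: 46.5 - 37.5 = 9.0h
OT pay: 9.0h × $15 × 2.0 = $270.00
Total = $562.50 + $270.00 = $832.50

$832.50


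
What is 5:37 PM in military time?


Input: 5:37 PM
PM: 5 + 12 = 17

17:37


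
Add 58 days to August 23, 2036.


Start: August 23, 2036
Add 58 days
August 23 → September 1: 31 - 23 + 1 = 9 days (58 - 9 = 49 left)
September 1 → October 1: 30 - 1 + 1 = 30 days (49 - 30 = 19 left)
October 1 + 19 = October 20, 2036

October 20, 2036


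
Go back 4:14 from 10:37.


06:23

Start: 637 minutes from midnight
Subtract: 254 minutes
Remaining: 637 - 254 = 383
Hours: 6, Minutes: 23


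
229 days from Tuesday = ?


Sunday

Start: Tuesday (index 1)
(1 + 229) mod 7
= 230 mod 7
= 6
Index 6 → Sunday


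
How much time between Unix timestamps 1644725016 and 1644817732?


Difference = 1644817732 - 1644725016 = 92716 seconds
In hours: 92716 / 3600 ≈ 25.8
In days: 92716 / 86400 ≈ 1.07

92716 seconds (25.8 hours / 1.07 days)


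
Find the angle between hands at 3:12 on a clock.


Hour hand = 3×30 + 12×0.5 = 96.0°
Minute hand = 12×6 = 72°
Difference = |96.0 - 72| = 24.0°

24.0°


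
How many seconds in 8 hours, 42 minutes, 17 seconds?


31337 seconds

Hours: 8 × 3600 = 28800
Minutes: 42 × 60 = 2520
Seconds: 17
Total = 28800 + 2520 + 17 = 31337


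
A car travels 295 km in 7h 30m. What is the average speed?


39.3 km/h

Distance: 295 km
Time: 7h 30m = 450 min = 450/60 = 15/2 hours
Speed = 295 ÷ (15/2) = 295 × 2 / 15 = 590/15 ≈ 39.3 km/h


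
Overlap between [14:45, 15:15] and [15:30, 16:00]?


0 minutes

Meeting A: 885-915 (in minutes from midnight)
Meeting B: 930-960
Overlap start = max(885, 930) = 930
Overlap end = min(915, 960) = 915
Overlap = max(0, 915 - 930) = 0 min


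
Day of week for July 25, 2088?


Zeller's congruence:
q=25, m=7, k=88, j=20
h = (25 + ⌊13×8/5⌋ + 88 + ⌊88/4⌋ + ⌊20/4⌋ - 2×20) mod 7
= (25 + 20 + 88 + 22 + 5 - 40) mod 7
= 120 mod 7 = 1
h=1 → Sunday

Sunday


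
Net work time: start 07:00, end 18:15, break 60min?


Total time = (18×60+15) - (7×60+0)
= 1095 - 420 = 675 min
Minus break: 675 - 60 = 615 min
= 10h 15m

10h 15m (615 minutes)


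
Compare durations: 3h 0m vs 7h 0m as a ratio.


Duration 1: 180 minutes
Duration 2: 420 minutes
Ratio = 180:420
GCD = 60
Simplified = 3:7
As a decimal: 3/7 ≈ 0.43

3:7 (0.43)


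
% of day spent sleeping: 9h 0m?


Time: 540 minutes
Day: 1440 minutes
Percentage = (540/1440) × 100 = 37.5%

37.5%


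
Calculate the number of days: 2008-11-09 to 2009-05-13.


185 days

From November 9, 2008 to May 13, 2009
Rest of November 2008: 30 - 9 = 21
Full months: December 31, January 31, February 2009 28, March 31, April 30
Days into May 2009: 13
Total = 21 + 31 + 31 + 28 + 31 + 30 + 13 = 185 days


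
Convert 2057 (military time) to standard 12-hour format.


Hour: 20
20 - 12 = 8 → PM

8:57 PM


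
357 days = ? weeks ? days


Weeks: 357 ÷ 7 = 51 remainder 0

51 weeks 0 days


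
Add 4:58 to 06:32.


11:30

Start: 392 minutes from midnight
Add: 298 minutes
Total: 690 minutes
Hours: 690 ÷ 60 = 11 remainder 30


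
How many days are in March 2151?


31 days

Month: March (month 3)
March has 31 days


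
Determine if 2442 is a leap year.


No

Rules: divisible by 4 AND (not by 100 OR by 400)
2442 ÷ 4 = 610 remainder 2 → not divisible by 4
Not divisible by 4 → not a leap year


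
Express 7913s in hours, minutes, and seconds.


Hours: 7913 ÷ 3600 = 2 remainder 713
Minutes: 713 ÷ 60 = 11 remainder 53
Seconds: 53

2h 11m 53s


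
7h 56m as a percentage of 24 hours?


0.3306 (33.06%)

Total minutes: 7×60 + 56 = 476
Day = 24×60 = 1440 minutes
Fraction = 476/1440 ≈ 0.3306
As a percentage: 476/1440 × 100 ≈ 33.06%


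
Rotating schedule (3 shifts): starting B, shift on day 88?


Shift B

Shifts: A, B, C
Start: B (index 1)
Day 88: (1 + 88 - 1) mod 3
= 88 mod 3
= 1
Index 1 → shift B


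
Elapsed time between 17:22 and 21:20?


End time in minutes: 21×60 + 20 = 1280
Start time in minutes: 17×60 + 22 = 1042
Difference = 1280 - 1042 = 238 minutes
= 3 hours 58 minutes

3h 58m


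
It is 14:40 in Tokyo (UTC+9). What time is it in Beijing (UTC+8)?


Time difference = UTC+8 - UTC+9 = -1 hours
New hour = (14 -1) mod 24
= 13 mod 24 = 13
Minutes unchanged → 13:40

13:40


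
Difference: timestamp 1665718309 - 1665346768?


371541 seconds (103.2 hours / 4.30 days)

Difference = 1665718309 - 1665346768 = 371541 seconds
In hours: 371541 / 3600 ≈ 103.2
In days: 371541 / 86400 ≈ 4.30


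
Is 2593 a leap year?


No

Rules: divisible by 4 AND (not by 100 OR by 400)
2593 ÷ 4 = 648 remainder 1 → not divisible by 4
Not divisible by 4 → not a leap year


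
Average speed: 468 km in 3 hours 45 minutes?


Distance: 468 km
Time: 3h 45m = 225 min = 225/60 = 15/4 hours
Speed = 468 ÷ (15/4) = 468 × 4 / 15 = 1872/15 = 124.8 km/h

124.8 km/h


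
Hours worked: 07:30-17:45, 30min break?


Total time = (17×60+45) - (7×60+30)
= 1065 - 450 = 615 min
Minus break: 615 - 30 = 585 min
= 9h 45m

9h 45m (585 minutes)


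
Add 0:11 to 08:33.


Start: 513 minutes from midnight
Add: 11 minutes
Total: 524 minutes
Hours: 524 ÷ 60 = 8 remainder 44

08:44


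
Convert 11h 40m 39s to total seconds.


42039 seconds

Hours: 11 × 3600 = 39600
Minutes: 40 × 60 = 2400
Seconds: 39
Total = 39600 + 2400 + 39 = 42039


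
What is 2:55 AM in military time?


02:55

Input: 2:55 AM
AM hour stays: 2


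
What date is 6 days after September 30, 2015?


Start: September 30, 2015
Add 6 days
September 30 → October 1: 30 - 30 + 1 = 1 days (6 - 1 = 5 left)
October 1 + 5 = October 6, 2015

October 6, 2015


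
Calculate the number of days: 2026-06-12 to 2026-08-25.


74 days

From June 12, 2026 to August 25, 2026
Rest of June 2026: 30 - 12 = 18
Full months: July 31
Days into August 2026: 25
Total = 18 + 31 + 25 = 74 days


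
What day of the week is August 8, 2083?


Sunday

Zeller's congruence:
q=8, m=8, k=83, j=20
h = (8 + ⌊13×9/5⌋ + 83 + ⌊83/4⌋ + ⌊20/4⌋ - 2×20) mod 7
= (8 + 23 + 83 + 20 + 5 - 40) mod 7
= 99 mod 7 = 1
h=1 → Sunday


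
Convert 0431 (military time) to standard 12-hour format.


Hour: 4
4 < 12 → AM

4:31 AM


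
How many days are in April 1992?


30 days

Month: April (month 4)
April has 30 days


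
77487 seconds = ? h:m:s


Hours: 77487 ÷ 3600 = 21 remainder 1887
Minutes: 1887 ÷ 60 = 31 remainder 27
Seconds: 27

21h 31m 27s


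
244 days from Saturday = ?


Start: Saturday (index 5)
(5 + 244) mod 7
= 249 mod 7
= 4
Index 4 → Friday

Friday


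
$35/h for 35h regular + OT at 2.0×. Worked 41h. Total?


$1645.00

Regular: 35h × $35 = $1225.00
Overtime: 41 - 35 = 6h
OT pay: 6h × $35 × 2.0 = $420.00
Total = $1225.00 + $420.00 = $1645.00


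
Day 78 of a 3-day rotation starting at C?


Shifts: A, B, C
Start: C (index 2)
Day 78: (2 + 78 - 1) mod 3
= 79 mod 3
= 1
Index 1 → shift B

Shift B


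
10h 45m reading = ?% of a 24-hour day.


44.8%

Time: 645 minutes
Day: 1440 minutes
Percentage = (645/1440) × 100 ≈ 44.8%


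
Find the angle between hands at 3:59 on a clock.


Hour hand = 3×30 + 59×0.5 = 119.5°
Minute hand = 59×6 = 354°
Difference = |119.5 - 354| = 234.5°
Since > 180°: 360 - 234.5 = 125.5°

125.5°


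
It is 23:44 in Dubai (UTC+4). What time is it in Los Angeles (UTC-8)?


Time difference = UTC-8 - UTC+4 = -12 hours
New hour = (23 -12) mod 24
= 11 mod 24 = 11
Minutes unchanged → 11:44

11:44


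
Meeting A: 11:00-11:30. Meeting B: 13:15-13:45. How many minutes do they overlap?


0 minutes

Meeting A: 660-690 (in minutes from midnight)
Meeting B: 795-825
Overlap start = max(660, 795) = 795
Overlap end = min(690, 825) = 690
Overlap = max(0, 690 - 795) = 0 min


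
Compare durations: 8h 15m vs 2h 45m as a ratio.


3:1 (3.00)

Duration 1: 495 minutes
Duration 2: 165 minutes
Ratio = 495:165
GCD = 165
Simplified = 3:1
As a decimal: 3/1 = 3.00


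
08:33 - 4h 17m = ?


04:16

Start: 513 minutes from midnight
Subtract: 257 minutes
Remaining: 513 - 257 = 256
Hours: 4, Minutes: 16


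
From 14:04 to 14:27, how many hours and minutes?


0h 23m

End time in minutes: 14×60 + 27 = 867
Start time in minutes: 14×60 + 4 = 844
Difference = 867 - 844 = 23 minutes
= 0 hours 23 minutes


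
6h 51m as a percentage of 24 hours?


0.2854 (28.54%)

Total minutes: 6×60 + 51 = 411
Day = 24×60 = 1440 minutes
Fraction = 411/1440 ≈ 0.2854
As a percentage: 411/1440 × 100 ≈ 28.54%


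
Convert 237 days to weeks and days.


33 weeks 6 days

Weeks: 237 ÷ 7 = 33 remainder 6


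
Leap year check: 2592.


Yes

Rules: divisible by 4 AND (not by 100 OR by 400)
2592 ÷ 4 = 648 exactly → divisible by 4
2592 ÷ 100 = 25 remainder 92 → not divisible by 100
Divisible by 4 but not by 100 → leap year


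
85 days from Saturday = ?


Sunday

Start: Saturday (index 5)
(5 + 85) mod 7
= 90 mod 7
= 6
Index 6 → Sunday


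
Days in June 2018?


30 days

Month: June (month 6)
June has 30 days


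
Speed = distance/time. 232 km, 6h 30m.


35.7 km/h

Distance: 232 km
Time: 6h 30m = 390 min = 390/60 = 13/2 hours
Speed = 232 ÷ (13/2) = 232 × 2 / 13 = 464/13 ≈ 35.7 km/h


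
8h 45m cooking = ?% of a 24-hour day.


36.5%

Time: 525 minutes
Day: 1440 minutes
Percentage = (525/1440) × 100 ≈ 36.5%


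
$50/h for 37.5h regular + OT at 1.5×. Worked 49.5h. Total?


$2775.00

Regular: 37.5h × $50 = $1875.00
Overtime: 49.5 - 37.5 = 12.0h
OT pay: 12.0h × $50 × 1.5 = $900.00
Total = $1875.00 + $900.00 = $2775.00


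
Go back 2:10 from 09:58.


07:48

Start: 598 minutes from midnight
Subtract: 130 minutes
Remaining: 598 - 130 = 468
Hours: 7, Minutes: 48


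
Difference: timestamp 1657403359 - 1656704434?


698925 seconds (194.1 hours / 8.09 days)

Difference = 1657403359 - 1656704434 = 698925 seconds
In hours: 698925 / 3600 ≈ 194.1
In days: 698925 / 86400 ≈ 8.09


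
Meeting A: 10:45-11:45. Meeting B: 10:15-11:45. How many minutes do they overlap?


Meeting A: 645-705 (in minutes from midnight)
Meeting B: 615-705
Overlap start = max(645, 615) = 645
Overlap end = min(705, 705) = 705
Overlap = max(0, 705 - 645) = 60 min

60 minutes


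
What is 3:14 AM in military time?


Input: 3:14 AM
AM hour stays: 3

03:14


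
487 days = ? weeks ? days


69 weeks 4 days

Weeks: 487 ÷ 7 = 69 remainder 4


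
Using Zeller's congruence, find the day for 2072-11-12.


Saturday

Zeller's congruence:
q=12, m=11, k=72, j=20
h = (12 + ⌊13×12/5⌋ + 72 + ⌊72/4⌋ + ⌊20/4⌋ - 2×20) mod 7
= (12 + 31 + 72 + 18 + 5 - 40) mod 7
= 98 mod 7 = 0
h=0 → Saturday


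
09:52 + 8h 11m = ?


Start: 592 minutes from midnight
Add: 491 minutes
Total: 1083 minutes
Hours: 1083 ÷ 60 = 18 remainder 3

18:03


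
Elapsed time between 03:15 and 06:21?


End time in minutes: 6×60 + 21 = 381
Start time in minutes: 3×60 + 15 = 195
Difference = 381 - 195 = 186 minutes
= 3 hours 6 minutes

3h 6m


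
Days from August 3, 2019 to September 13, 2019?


From August 3, 2019 to September 13, 2019
Rest of August 2019: 31 - 3 = 28
Days into September 2019: 13
Total = 28 + 13 = 41 days

41 days


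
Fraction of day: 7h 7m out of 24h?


Total minutes: 7×60 + 7 = 427
Day = 24×60 = 1440 minutes
Fraction = 427/1440 ≈ 0.2965
As a percentage: 427/1440 × 100 ≈ 29.65%

0.2965 (29.65%)


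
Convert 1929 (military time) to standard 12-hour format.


7:29 PM

Hour: 19
19 - 12 = 7 → PM


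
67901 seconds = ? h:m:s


Hours: 67901 ÷ 3600 = 18 remainder 3101
Minutes: 3101 ÷ 60 = 51 remainder 41
Seconds: 41

18h 51m 41s


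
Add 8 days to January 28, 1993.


Start: January 28, 1993
Add 8 days
January 28 → February 1: 31 - 28 + 1 = 4 days (8 - 4 = 4 left)
February 1 + 4 = February 5, 1993

February 5, 1993


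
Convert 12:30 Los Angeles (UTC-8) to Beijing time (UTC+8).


Time difference = UTC+8 - UTC-8 = +16 hours
New hour = (12 + 16) mod 24
= 28 mod 24 = 4
Minutes unchanged → 04:30; 28 ≥ 24 → next day

04:30 (next day)


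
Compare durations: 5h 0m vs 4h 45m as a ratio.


Duration 1: 300 minutes
Duration 2: 285 minutes
Ratio = 300:285
GCD = 15
Simplified = 20:19
As a decimal: 20/19 ≈ 1.05

20:19 (1.05)


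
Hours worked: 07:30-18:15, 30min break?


Total time = (18×60+15) - (7×60+30)
= 1095 - 450 = 645 min
Minus break: 645 - 30 = 615 min
= 10h 15m

10h 15m (615 minutes)


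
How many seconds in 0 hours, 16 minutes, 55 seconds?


Hours: 0 × 3600 = 0
Minutes: 16 × 60 = 960
Seconds: 55
Total = 0 + 960 + 55 = 1015

1015 seconds


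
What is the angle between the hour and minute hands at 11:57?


16.5°

Hour hand = 11×30 + 57×0.5 = 358.5°
Minute hand = 57×6 = 342°
Difference = |358.5 - 342| = 16.5°


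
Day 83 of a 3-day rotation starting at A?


Shift B

Shifts: A, B, C
Start: A (index 0)
Day 83: (0 + 83 - 1) mod 3
= 82 mod 3
= 1
Index 1 → shift B


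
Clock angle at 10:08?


104.0°

Hour hand = 10×30 + 8×0.5 = 304.0°
Minute hand = 8×6 = 48°
Difference = |304.0 - 48| = 256.0°
Since > 180°: 360 - 256.0 = 104.0°


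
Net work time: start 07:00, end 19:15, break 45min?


Total time = (19×60+15) - (7×60+0)
= 1155 - 420 = 735 min
Minus break: 735 - 45 = 690 min
= 11h 30m

11h 30m (690 minutes)


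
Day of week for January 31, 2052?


Zeller's congruence:
q=31, m=13, k=51, j=20
h = (31 + ⌊13×14/5⌋ + 51 + ⌊51/4⌋ + ⌊20/4⌋ - 2×20) mod 7
= (31 + 36 + 51 + 12 + 5 - 40) mod 7
= 95 mod 7 = 4
h=4 → Wednesday

Wednesday


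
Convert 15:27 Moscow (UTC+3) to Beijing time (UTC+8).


Time difference = UTC+8 - UTC+3 = +5 hours
New hour = (15 + 5) mod 24
= 20 mod 24 = 20
Minutes unchanged → 20:27

20:27


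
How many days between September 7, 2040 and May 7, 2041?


242 days

From September 7, 2040 to May 7, 2041
Rest of September 2040: 30 - 7 = 23
Full months: October 31, November 30, December 31, January 31, February 2041 28, March 31, April 30
Days into May 2041: 7
Total = 23 + 31 + 30 + 31 + 31 + 28 + 31 + 30 + 7 = 242 days


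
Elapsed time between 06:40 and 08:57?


End time in minutes: 8×60 + 57 = 537
Start time in minutes: 6×60 + 40 = 400
Difference = 537 - 400 = 137 minutes
= 2 hours 17 minutes

2h 17m


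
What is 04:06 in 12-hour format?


4:06 AM

Hour: 4
4 < 12 → AM


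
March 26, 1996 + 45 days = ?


May 10, 1996

Start: March 26, 1996
Add 45 days
March 26 → April 1: 31 - 26 + 1 = 6 days (45 - 6 = 39 left)
April 1 → May 1: 30 - 1 + 1 = 30 days (39 - 30 = 9 left)
May 1 + 9 = May 10, 1996


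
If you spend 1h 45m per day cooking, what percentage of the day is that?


7.3%

Time: 105 minutes
Day: 1440 minutes
Percentage = (105/1440) × 100 ≈ 7.3%


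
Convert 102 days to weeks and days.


14 weeks 4 days

Weeks: 102 ÷ 7 = 14 remainder 4


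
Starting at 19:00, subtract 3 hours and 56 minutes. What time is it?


15:04

Start: 1140 minutes from midnight
Subtract: 236 minutes
Remaining: 1140 - 236 = 904
Hours: 15, Minutes: 4


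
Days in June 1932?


Month: June (month 6)
June has 30 days

30 days


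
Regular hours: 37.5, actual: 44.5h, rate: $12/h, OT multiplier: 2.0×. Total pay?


Regular: 37.5h × $12 = $450.00
Overtime: 44.5 - 37.5 = 7.0h
OT pay: 7.0h × $12 × 2.0 = $168.00
Total = $450.00 + $168.00 = $618.00

$618.00


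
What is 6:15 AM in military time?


06:15

Input: 6:15 AM
AM hour stays: 6


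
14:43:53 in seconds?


53033 seconds

Hours: 14 × 3600 = 50400
Minutes: 43 × 60 = 2580
Seconds: 53
Total = 50400 + 2580 + 53 = 53033


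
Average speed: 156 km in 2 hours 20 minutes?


66.9 km/h

Distance: 156 km
Time: 2h 20m = 140 min = 140/60 = 7/3 hours
Speed = 156 ÷ (7/3) = 156 × 3 / 7 = 468/7 ≈ 66.9 km/h


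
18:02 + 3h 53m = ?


Start: 1082 minutes from midnight
Add: 233 minutes
Total: 1315 minutes
Hours: 1315 ÷ 60 = 21 remainder 55

21:55


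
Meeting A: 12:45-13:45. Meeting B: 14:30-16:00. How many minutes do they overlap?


Meeting A: 765-825 (in minutes from midnight)
Meeting B: 870-960
Overlap start = max(765, 870) = 870
Overlap end = min(825, 960) = 825
Overlap = max(0, 825 - 870) = 0 min

0 minutes


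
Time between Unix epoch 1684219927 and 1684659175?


439248 seconds (122.0 hours / 5.08 days)

Difference = 1684659175 - 1684219927 = 439248 seconds
In hours: 439248 / 3600 ≈ 122.0
In days: 439248 / 86400 ≈ 5.08


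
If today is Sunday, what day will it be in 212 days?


Start: Sunday (index 6)
(6 + 212) mod 7
= 218 mod 7
= 1
Index 1 → Tuesday

Tuesday


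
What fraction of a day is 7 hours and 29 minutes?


Total minutes: 7×60 + 29 = 449
Day = 24×60 = 1440 minutes
Fraction = 449/1440 ≈ 0.3118
As a percentage: 449/1440 × 100 ≈ 31.18%

0.3118 (31.18%)


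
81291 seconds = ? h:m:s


22h 34m 51s

Hours: 81291 ÷ 3600 = 22 remainder 2091
Minutes: 2091 ÷ 60 = 34 remainder 51
Seconds: 51


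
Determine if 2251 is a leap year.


Rules: divisible by 4 AND (not by 100 OR by 400)
2251 ÷ 4 = 562 remainder 3 → not divisible by 4
Not divisible by 4 → not a leap year

No


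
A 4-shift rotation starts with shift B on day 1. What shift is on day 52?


Shifts: A, B, C, D
Start: B (index 1)
Day 52: (1 + 52 - 1) mod 4
= 52 mod 4
= 0
Index 0 → shift A

Shift A


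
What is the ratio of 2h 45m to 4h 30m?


11:18 (0.61)

Duration 1: 165 minutes
Duration 2: 270 minutes
Ratio = 165:270
GCD = 15
Simplified = 11:18
As a decimal: 11/18 ≈ 0.61


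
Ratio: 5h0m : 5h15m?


Duration 1: 300 minutes
Duration 2: 315 minutes
Ratio = 300:315
GCD = 15
Simplified = 20:21
As a decimal: 20/21 ≈ 0.95

20:21 (0.95)


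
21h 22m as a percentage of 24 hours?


0.8903 (89.03%)

Total minutes: 21×60 + 22 = 1282
Day = 24×60 = 1440 minutes
Fraction = 1282/1440 ≈ 0.8903
As a percentage: 1282/1440 × 100 ≈ 89.03%


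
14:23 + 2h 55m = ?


17:18

Start: 863 minutes from midnight
Add: 175 minutes
Total: 1038 minutes
Hours: 1038 ÷ 60 = 17 remainder 18


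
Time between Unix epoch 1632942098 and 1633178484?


Difference = 1633178484 - 1632942098 = 236386 seconds
In hours: 236386 / 3600 ≈ 65.7
In days: 236386 / 86400 ≈ 2.74

236386 seconds (65.7 hours / 2.74 days)


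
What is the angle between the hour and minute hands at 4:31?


Hour hand = 4×30 + 31×0.5 = 135.5°
Minute hand = 31×6 = 186°
Difference = |135.5 - 186| = 50.5°

50.5°


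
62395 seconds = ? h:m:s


17h 19m 55s

Hours: 62395 ÷ 3600 = 17 remainder 1195
Minutes: 1195 ÷ 60 = 19 remainder 55
Seconds: 55


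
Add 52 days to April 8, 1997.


Start: April 8, 1997
Add 52 days
April 8 → May 1: 30 - 8 + 1 = 23 days (52 - 23 = 29 left)
May 1 + 29 = May 30, 1997

May 30, 1997


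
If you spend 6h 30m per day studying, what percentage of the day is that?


27.1%

Time: 390 minutes
Day: 1440 minutes
Percentage = (390/1440) × 100 ≈ 27.1%


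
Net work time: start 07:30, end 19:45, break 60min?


11h 15m (675 minutes)

Total time = (19×60+45) - (7×60+30)
= 1185 - 450 = 735 min
Minus break: 735 - 60 = 675 min
= 11h 15m


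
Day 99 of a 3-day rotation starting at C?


Shift B

Shifts: A, B, C
Start: C (index 2)
Day 99: (2 + 99 - 1) mod 3
= 100 mod 3
= 1
Index 1 → shift B


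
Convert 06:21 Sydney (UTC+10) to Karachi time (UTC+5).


Time difference = UTC+5 - UTC+10 = -5 hours
New hour = (6 -5) mod 24
= 1 mod 24 = 1
Minutes unchanged → 01:21

01:21


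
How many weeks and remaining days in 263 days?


Weeks: 263 ÷ 7 = 37 remainder 4

37 weeks 4 days


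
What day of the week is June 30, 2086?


Sunday

Zeller's congruence:
q=30, m=6, k=86, j=20
h = (30 + ⌊13×7/5⌋ + 86 + ⌊86/4⌋ + ⌊20/4⌋ - 2×20) mod 7
= (30 + 18 + 86 + 21 + 5 - 40) mod 7
= 120 mod 7 = 1
h=1 → Sunday


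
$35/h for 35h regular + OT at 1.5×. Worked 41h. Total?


$1540.00

Regular: 35h × $35 = $1225.00
Overtime: 41 - 35 = 6h
OT pay: 6h × $35 × 1.5 = $315.00
Total = $1225.00 + $315.00 = $1540.00


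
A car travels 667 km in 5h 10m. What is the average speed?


129.1 km/h

Distance: 667 km
Time: 5h 10m = 310 min = 310/60 = 31/6 hours
Speed = 667 ÷ (31/6) = 667 × 6 / 31 = 4002/31 ≈ 129.1 km/h


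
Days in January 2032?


Month: January (month 1)
January has 31 days

31 days


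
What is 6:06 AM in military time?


Input: 6:06 AM
AM hour stays: 6

06:06


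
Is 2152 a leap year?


Yes

Rules: divisible by 4 AND (not by 100 OR by 400)
2152 ÷ 4 = 538 exactly → divisible by 4
2152 ÷ 100 = 21 remainder 52 → not divisible by 100
Divisible by 4 but not by 100 → leap year


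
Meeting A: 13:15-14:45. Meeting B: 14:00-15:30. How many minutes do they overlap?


Meeting A: 795-885 (in minutes from midnight)
Meeting B: 840-930
Overlap start = max(795, 840) = 840
Overlap end = min(885, 930) = 885
Overlap = max(0, 885 - 840) = 45 min

45 minutes


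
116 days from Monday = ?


Friday

Start: Monday (index 0)
(0 + 116) mod 7
= 116 mod 7
= 4
Index 4 → Friday


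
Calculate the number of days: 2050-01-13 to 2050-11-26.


317 days

From January 13, 2050 to November 26, 2050
Rest of January 2050: 31 - 13 = 18
Full months: February 2050 28, March 31, April 30, May 31, June 30, July 31, August 31, September 30, October 31
Days into November 2050: 26
Total = 18 + 28 + 31 + 30 + 31 + 30 + 31 + 31 + 30 + 31 + 26 = 317 days


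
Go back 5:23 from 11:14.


05:51

Start: 674 minutes from midnight
Subtract: 323 minutes
Remaining: 674 - 323 = 351
Hours: 5, Minutes: 51


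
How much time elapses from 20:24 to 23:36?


3h 12m

End time in minutes: 23×60 + 36 = 1416
Start time in minutes: 20×60 + 24 = 1224
Difference = 1416 - 1224 = 192 minutes
= 3 hours 12 minutes


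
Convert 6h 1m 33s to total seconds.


21693 seconds

Hours: 6 × 3600 = 21600
Minutes: 1 × 60 = 60
Seconds: 33
Total = 21600 + 60 + 33 = 21693


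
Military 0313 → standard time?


3:13 AM

Hour: 3
3 < 12 → AM


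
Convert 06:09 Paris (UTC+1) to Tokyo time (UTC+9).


14:09

Time difference = UTC+9 - UTC+1 = +8 hours
New hour = (6 + 8) mod 24
= 14 mod 24 = 14
Minutes unchanged → 14:09


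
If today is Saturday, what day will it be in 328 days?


Start: Saturday (index 5)
(5 + 328) mod 7
= 333 mod 7
= 4
Index 4 → Friday

Friday


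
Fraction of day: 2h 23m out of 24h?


Total minutes: 2×60 + 23 = 143
Day = 24×60 = 1440 minutes
Fraction = 143/1440 ≈ 0.0993
As a percentage: 143/1440 × 100 ≈ 9.93%

0.0993 (9.93%)


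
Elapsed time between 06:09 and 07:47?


1h 38m

End time in minutes: 7×60 + 47 = 467
Start time in minutes: 6×60 + 9 = 369
Difference = 467 - 369 = 98 minutes
= 1 hours 38 minutes


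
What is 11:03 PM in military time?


23:03

Input: 11:03 PM
PM: 11 + 12 = 23


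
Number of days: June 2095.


30 days

Month: June (month 6)
June has 30 days


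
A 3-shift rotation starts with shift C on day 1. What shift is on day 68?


Shift A

Shifts: A, B, C
Start: C (index 2)
Day 68: (2 + 68 - 1) mod 3
= 69 mod 3
= 0
Index 0 → shift A


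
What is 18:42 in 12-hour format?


6:42 PM

Hour: 18
18 - 12 = 6 → PM


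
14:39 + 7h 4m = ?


21:43

Start: 879 minutes from midnight
Add: 424 minutes
Total: 1303 minutes
Hours: 1303 ÷ 60 = 21 remainder 43


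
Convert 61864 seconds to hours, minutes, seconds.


17h 11m 4s

Hours: 61864 ÷ 3600 = 17 remainder 664
Minutes: 664 ÷ 60 = 11 remainder 4
Seconds: 4


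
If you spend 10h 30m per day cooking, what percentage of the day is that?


Time: 630 minutes
Day: 1440 minutes
Percentage = (630/1440) × 100 ≈ 43.8%

43.8%


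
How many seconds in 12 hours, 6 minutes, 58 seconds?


43618 seconds

Hours: 12 × 3600 = 43200
Minutes: 6 × 60 = 360
Seconds: 58
Total = 43200 + 360 + 58 = 43618


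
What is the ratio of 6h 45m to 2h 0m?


27:8 (3.38)

Duration 1: 405 minutes
Duration 2: 120 minutes
Ratio = 405:120
GCD = 15
Simplified = 27:8
As a decimal: 27/8 ≈ 3.38


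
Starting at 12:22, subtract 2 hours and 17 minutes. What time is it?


10:05

Start: 742 minutes from midnight
Subtract: 137 minutes
Remaining: 742 - 137 = 605
Hours: 10, Minutes: 5


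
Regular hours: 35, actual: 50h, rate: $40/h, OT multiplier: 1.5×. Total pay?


$2300.00

Regular: 35h × $40 = $1400.00
Overtime: 50 - 35 = 15h
OT pay: 15h × $40 × 1.5 = $900.00
Total = $1400.00 + $900.00 = $2300.00


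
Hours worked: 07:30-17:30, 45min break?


Total time = (17×60+30) - (7×60+30)
= 1050 - 450 = 600 min
Minus break: 600 - 45 = 555 min
= 9h 15m

9h 15m (555 minutes)


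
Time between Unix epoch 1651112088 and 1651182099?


70011 seconds (19.4 hours / 0.81 days)

Difference = 1651182099 - 1651112088 = 70011 seconds
In hours: 70011 / 3600 ≈ 19.4
In days: 70011 / 86400 ≈ 0.81


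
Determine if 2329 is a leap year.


No

Rules: divisible by 4 AND (not by 100 OR by 400)
2329 ÷ 4 = 582 remainder 1 → not divisible by 4
Not divisible by 4 → not a leap year


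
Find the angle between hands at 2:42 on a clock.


171.0°

Hour hand = 2×30 + 42×0.5 = 81.0°
Minute hand = 42×6 = 252°
Difference = |81.0 - 252| = 171.0°


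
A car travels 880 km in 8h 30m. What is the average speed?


Distance: 880 km
Time: 8h 30m = 510 min = 510/60 = 17/2 hours
Speed = 880 ÷ (17/2) = 880 × 2 / 17 = 1760/17 ≈ 103.5 km/h

103.5 km/h


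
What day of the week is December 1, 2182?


Zeller's congruence:
q=1, m=12, k=82, j=21
h = (1 + ⌊13×13/5⌋ + 82 + ⌊82/4⌋ + ⌊21/4⌋ - 2×21) mod 7
= (1 + 33 + 82 + 20 + 5 - 42) mod 7
= 99 mod 7 = 1
h=1 → Sunday

Sunday


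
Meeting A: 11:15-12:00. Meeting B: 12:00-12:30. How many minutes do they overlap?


Meeting A: 675-720 (in minutes from midnight)
Meeting B: 720-750
Overlap start = max(675, 720) = 720
Overlap end = min(720, 750) = 720
Overlap = max(0, 720 - 720) = 0 min

0 minutes


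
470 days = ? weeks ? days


67 weeks 1 days

Weeks: 470 ÷ 7 = 67 remainder 1


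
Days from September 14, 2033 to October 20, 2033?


36 days

From September 14, 2033 to October 20, 2033
Rest of September 2033: 30 - 14 = 16
Days into October 2033: 20
Total = 16 + 20 = 36 days


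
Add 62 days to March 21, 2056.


Start: March 21, 2056
Add 62 days
March 21 → April 1: 31 - 21 + 1 = 11 days (62 - 11 = 51 left)
April 1 → May 1: 30 - 1 + 1 = 30 days (51 - 30 = 21 left)
May 1 + 21 = May 22, 2056

May 22, 2056


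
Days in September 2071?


Month: September (month 9)
September has 30 days

30 days


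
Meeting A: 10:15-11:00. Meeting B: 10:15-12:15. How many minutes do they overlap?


Meeting A: 615-660 (in minutes from midnight)
Meeting B: 615-735
Overlap start = max(615, 615) = 615
Overlap end = min(660, 735) = 660
Overlap = max(0, 660 - 615) = 45 min

45 minutes


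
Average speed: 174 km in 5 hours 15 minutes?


33.1 km/h

Distance: 174 km
Time: 5h 15m = 315 min = 315/60 = 21/4 hours
Speed = 174 ÷ (21/4) = 174 × 4 / 21 = 696/21 ≈ 33.1 km/h


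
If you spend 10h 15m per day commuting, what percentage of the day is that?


Time: 615 minutes
Day: 1440 minutes
Percentage = (615/1440) × 100 ≈ 42.7%

42.7%


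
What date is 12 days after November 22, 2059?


December 4, 2059

Start: November 22, 2059
Add 12 days
November 22 → December 1: 30 - 22 + 1 = 9 days (12 - 9 = 3 left)
December 1 + 3 = December 4, 2059


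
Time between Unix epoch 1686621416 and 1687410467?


Difference = 1687410467 - 1686621416 = 789051 seconds
In hours: 789051 / 3600 ≈ 219.2
In days: 789051 / 86400 ≈ 9.13

789051 seconds (219.2 hours / 9.13 days)


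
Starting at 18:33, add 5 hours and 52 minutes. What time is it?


00:25 (next day)

Start: 1113 minutes from midnight
Add: 352 minutes
Total: 1465 minutes
Hours: 1465 ÷ 60 = 24 remainder 25
24 ≥ 24 → 24 - 24 = 0 (next day)


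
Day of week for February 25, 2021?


Zeller's congruence:
q=25, m=14, k=20, j=20
h = (25 + ⌊13×15/5⌋ + 20 + ⌊20/4⌋ + ⌊20/4⌋ - 2×20) mod 7
= (25 + 39 + 20 + 5 + 5 - 40) mod 7
= 54 mod 7 = 5
h=5 → Thursday

Thursday


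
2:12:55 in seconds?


Hours: 2 × 3600 = 7200
Minutes: 12 × 60 = 720
Seconds: 55
Total = 7200 + 720 + 55 = 7975

7975 seconds


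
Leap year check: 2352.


Rules: divisible by 4 AND (not by 100 OR by 400)
2352 ÷ 4 = 588 exactly → divisible by 4
2352 ÷ 100 = 23 remainder 52 → not divisible by 100
Divisible by 4 but not by 100 → leap year

Yes


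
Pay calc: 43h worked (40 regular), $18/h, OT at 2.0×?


Regular: 40h × $18 = $720.00
Overtime: 43 - 40 = 3h
OT pay: 3h × $18 × 2.0 = $108.00
Total = $720.00 + $108.00 = $828.00

$828.00


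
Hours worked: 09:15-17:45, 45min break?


7h 45m (465 minutes)

Total time = (17×60+45) - (9×60+15)
= 1065 - 555 = 510 min
Minus break: 510 - 45 = 465 min
= 7h 45m


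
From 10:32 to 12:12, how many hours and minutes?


1h 40m

End time in minutes: 12×60 + 12 = 732
Start time in minutes: 10×60 + 32 = 632
Difference = 732 - 632 = 100 minutes
= 1 hours 40 minutes


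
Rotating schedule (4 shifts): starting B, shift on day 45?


Shift B

Shifts: A, B, C, D
Start: B (index 1)
Day 45: (1 + 45 - 1) mod 4
= 45 mod 4
= 1
Index 1 → shift B


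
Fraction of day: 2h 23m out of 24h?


0.0993 (9.93%)

Total minutes: 2×60 + 23 = 143
Day = 24×60 = 1440 minutes
Fraction = 143/1440 ≈ 0.0993
As a percentage: 143/1440 × 100 ≈ 9.93%


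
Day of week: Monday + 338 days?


Wednesday

Start: Monday (index 0)
(0 + 338) mod 7
= 338 mod 7
= 2
Index 2 → Wednesday


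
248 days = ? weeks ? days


35 weeks 3 days

Weeks: 248 ÷ 7 = 35 remainder 3


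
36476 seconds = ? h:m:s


10h 7m 56s

Hours: 36476 ÷ 3600 = 10 remainder 476
Minutes: 476 ÷ 60 = 7 remainder 56
Seconds: 56


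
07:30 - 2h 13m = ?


05:17

Start: 450 minutes from midnight
Subtract: 133 minutes
Remaining: 450 - 133 = 317
Hours: 5, Minutes: 17


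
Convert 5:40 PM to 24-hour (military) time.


Input: 5:40 PM
PM: 5 + 12 = 17

17:40


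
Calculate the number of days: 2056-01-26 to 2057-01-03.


343 days

From January 26, 2056 to January 3, 2057
Rest of January 2056: 31 - 26 = 5
Full months: February 2056 29, March 31, April 30, May 31, June 30, July 31, August 31, September 30, October 31, November 30, December 31
Days into January 2057: 3
Total = 5 + 29 + 31 + 30 + 31 + 30 + 31 + 31 + 30 + 31 + 30 + 31 + 3 = 343 days


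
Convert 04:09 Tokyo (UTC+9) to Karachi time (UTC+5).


00:09

Time difference = UTC+5 - UTC+9 = -4 hours
New hour = (4 -4) mod 24
= 0 mod 24 = 0
Minutes unchanged → 00:09


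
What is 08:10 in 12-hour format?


8:10 AM

Hour: 8
8 < 12 → AM


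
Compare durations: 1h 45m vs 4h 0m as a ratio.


7:16 (0.44)

Duration 1: 105 minutes
Duration 2: 240 minutes
Ratio = 105:240
GCD = 15
Simplified = 7:16
As a decimal: 7/16 ≈ 0.44


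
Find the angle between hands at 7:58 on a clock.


109.0°

Hour hand = 7×30 + 58×0.5 = 239.0°
Minute hand = 58×6 = 348°
Difference = |239.0 - 348| = 109.0°


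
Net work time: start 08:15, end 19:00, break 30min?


10h 15m (615 minutes)

Total time = (19×60+0) - (8×60+15)
= 1140 - 495 = 645 min
Minus break: 645 - 30 = 615 min
= 10h 15m


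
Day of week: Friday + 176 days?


Start: Friday (index 4)
(4 + 176) mod 7
= 180 mod 7
= 5
Index 5 → Saturday

Saturday


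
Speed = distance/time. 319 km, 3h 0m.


Distance: 319 km
Time: 3 hours
Speed = 319 / 3 ≈ 106.3 km/h

106.3 km/h


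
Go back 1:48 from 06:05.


Start: 365 minutes from midnight
Subtract: 108 minutes
Remaining: 365 - 108 = 257
Hours: 4, Minutes: 17

04:17


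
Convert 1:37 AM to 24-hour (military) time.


Input: 1:37 AM
AM hour stays: 1

01:37


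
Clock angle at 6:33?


1.5°

Hour hand = 6×30 + 33×0.5 = 196.5°
Minute hand = 33×6 = 198°
Difference = |196.5 - 198| = 1.5°


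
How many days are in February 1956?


29 days

Month: February (month 2)
February: 28 or 29 (leap year)
1956 leap year? Yes


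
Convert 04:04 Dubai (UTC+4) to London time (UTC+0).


Time difference = UTC+0 - UTC+4 = -4 hours
New hour = (4 -4) mod 24
= 0 mod 24 = 0
Minutes unchanged → 00:04

00:04


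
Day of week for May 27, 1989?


Saturday

Zeller's congruence:
q=27, m=5, k=89, j=19
h = (27 + ⌊13×6/5⌋ + 89 + ⌊89/4⌋ + ⌊19/4⌋ - 2×19) mod 7
= (27 + 15 + 89 + 22 + 4 - 38) mod 7
= 119 mod 7 = 0
h=0 → Saturday


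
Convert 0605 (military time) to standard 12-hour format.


6:05 AM

Hour: 6
6 < 12 → AM


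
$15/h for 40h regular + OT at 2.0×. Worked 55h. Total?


$1050.00

Regular: 40h × $15 = $600.00
Overtime: 55 - 40 = 15h
OT pay: 15h × $15 × 2.0 = $450.00
Total = $600.00 + $450.00 = $1050.00


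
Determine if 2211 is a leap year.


Rules: divisible by 4 AND (not by 100 OR by 400)
2211 ÷ 4 = 552 remainder 3 → not divisible by 4
Not divisible by 4 → not a leap year

No


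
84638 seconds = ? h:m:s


23h 30m 38s

Hours: 84638 ÷ 3600 = 23 remainder 1838
Minutes: 1838 ÷ 60 = 30 remainder 38
Seconds: 38


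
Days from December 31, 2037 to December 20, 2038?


354 days

From December 31, 2037 to December 20, 2038
Rest of December 2037: 31 - 31 = 0
Full months: January 31, February 2038 28, March 31, April 30, May 31, June 30, July 31, August 31, September 30, October 31, November 30
Days into December 2038: 20
Total = 0 + 31 + 28 + 31 + 30 + 31 + 30 + 31 + 31 + 30 + 31 + 30 + 20 = 354 days


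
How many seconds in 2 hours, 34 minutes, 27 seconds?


9267 seconds

Hours: 2 × 3600 = 7200
Minutes: 34 × 60 = 2040
Seconds: 27
Total = 7200 + 2040 + 27 = 9267


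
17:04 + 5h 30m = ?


22:34

Start: 1024 minutes from midnight
Add: 330 minutes
Total: 1354 minutes
Hours: 1354 ÷ 60 = 22 remainder 34


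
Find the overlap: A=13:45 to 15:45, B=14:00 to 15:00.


Meeting A: 825-945 (in minutes from midnight)
Meeting B: 840-900
Overlap start = max(825, 840) = 840
Overlap end = min(945, 900) = 900
Overlap = max(0, 900 - 840) = 60 min

60 minutes


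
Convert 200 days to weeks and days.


28 weeks 4 days

Weeks: 200 ÷ 7 = 28 remainder 4


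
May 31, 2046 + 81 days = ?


Start: May 31, 2046
Add 81 days
May 31 → June 1: 31 - 31 + 1 = 1 days (81 - 1 = 80 left)
June 1 → July 1: 30 - 1 + 1 = 30 days (80 - 30 = 50 left)
July 1 → August 1: 31 - 1 + 1 = 31 days (50 - 31 = 19 left)
August 1 + 19 = August 20, 2046

August 20, 2046


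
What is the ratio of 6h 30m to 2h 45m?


26:11 (2.36)

Duration 1: 390 minutes
Duration 2: 165 minutes
Ratio = 390:165
GCD = 15
Simplified = 26:11
As a decimal: 26/11 ≈ 2.36


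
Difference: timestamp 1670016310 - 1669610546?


405764 seconds (112.7 hours / 4.70 days)

Difference = 1670016310 - 1669610546 = 405764 seconds
In hours: 405764 / 3600 ≈ 112.7
In days: 405764 / 86400 ≈ 4.70


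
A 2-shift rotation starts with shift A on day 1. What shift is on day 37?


Shifts: A, B
Start: A (index 0)
Day 37: (0 + 37 - 1) mod 2
= 36 mod 2
= 0
Index 0 → shift A

Shift A


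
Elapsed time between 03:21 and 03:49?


End time in minutes: 3×60 + 49 = 229
Start time in minutes: 3×60 + 21 = 201
Difference = 229 - 201 = 28 minutes
= 0 hours 28 minutes

0h 28m


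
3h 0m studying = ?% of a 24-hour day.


Time: 180 minutes
Day: 1440 minutes
Percentage = (180/1440) × 100 = 12.5%

12.5%


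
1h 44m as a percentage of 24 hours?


0.0722 (7.22%)

Total minutes: 1×60 + 44 = 104
Day = 24×60 = 1440 minutes
Fraction = 104/1440 ≈ 0.0722
As a percentage: 104/1440 × 100 ≈ 7.22%


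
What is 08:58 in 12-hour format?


8:58 AM

Hour: 8
8 < 12 → AM


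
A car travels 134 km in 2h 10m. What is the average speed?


Distance: 134 km
Time: 2h 10m = 130 min = 130/60 = 13/6 hours
Speed = 134 ÷ (13/6) = 134 × 6 / 13 = 804/13 ≈ 61.8 km/h

61.8 km/h


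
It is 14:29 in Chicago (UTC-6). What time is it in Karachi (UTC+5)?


Time difference = UTC+5 - UTC-6 = +11 hours
New hour = (14 + 11) mod 24
= 25 mod 24 = 1
Minutes unchanged → 01:29; 25 ≥ 24 → next day

01:29 (next day)


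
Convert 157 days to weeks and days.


Weeks: 157 ÷ 7 = 22 remainder 3

22 weeks 3 days


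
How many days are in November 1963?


Month: November (month 11)
November has 30 days

30 days


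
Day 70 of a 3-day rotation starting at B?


Shifts: A, B, C
Start: B (index 1)
Day 70: (1 + 70 - 1) mod 3
= 70 mod 3
= 1
Index 1 → shift B

Shift B


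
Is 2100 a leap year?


No

Rules: divisible by 4 AND (not by 100 OR by 400)
2100 ÷ 4 = 525 exactly → divisible by 4
2100 ÷ 100 = 21 exactly → divisible by 100
2100 ÷ 400 = 5 remainder 100 → not divisible by 400
Divisible by 100 but not by 400 → not a leap year


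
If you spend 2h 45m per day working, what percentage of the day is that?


Time: 165 minutes
Day: 1440 minutes
Percentage = (165/1440) × 100 ≈ 11.5%

11.5%


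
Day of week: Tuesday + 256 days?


Start: Tuesday (index 1)
(1 + 256) mod 7
= 257 mod 7
= 5
Index 5 → Saturday

Saturday


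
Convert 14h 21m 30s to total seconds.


51690 seconds

Hours: 14 × 3600 = 50400
Minutes: 21 × 60 = 1260
Seconds: 30
Total = 50400 + 1260 + 30 = 51690


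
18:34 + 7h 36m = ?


02:10 (next day)

Start: 1114 minutes from midnight
Add: 456 minutes
Total: 1570 minutes
Hours: 1570 ÷ 60 = 26 remainder 10
26 ≥ 24 → 26 - 24 = 2 (next day)


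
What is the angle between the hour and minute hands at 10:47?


41.5°

Hour hand = 10×30 + 47×0.5 = 323.5°
Minute hand = 47×6 = 282°
Difference = |323.5 - 282| = 41.5°


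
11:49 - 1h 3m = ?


10:46

Start: 709 minutes from midnight
Subtract: 63 minutes
Remaining: 709 - 63 = 646
Hours: 10, Minutes: 46


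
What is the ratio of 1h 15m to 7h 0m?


5:28 (0.18)

Duration 1: 75 minutes
Duration 2: 420 minutes
Ratio = 75:420
GCD = 15
Simplified = 5:28
As a decimal: 5/28 ≈ 0.18


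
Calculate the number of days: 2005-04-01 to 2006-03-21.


From April 1, 2005 to March 21, 2006
Rest of April 2005: 30 - 1 = 29
Full months: May 31, June 30, July 31, August 31, September 30, October 31, November 30, December 31, January 31, February 2006 28
Days into March 2006: 21
Total = 29 + 31 + 30 + 31 + 31 + 30 + 31 + 30 + 31 + 31 + 28 + 21 = 354 days

354 days


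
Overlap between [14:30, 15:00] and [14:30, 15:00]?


Meeting A: 870-900 (in minutes from midnight)
Meeting B: 870-900
Overlap start = max(870, 870) = 870
Overlap end = min(900, 900) = 900
Overlap = max(0, 900 - 870) = 30 min

30 minutes


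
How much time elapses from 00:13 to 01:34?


1h 21m

End time in minutes: 1×60 + 34 = 94
Start time in minutes: 0×60 + 13 = 13
Difference = 94 - 13 = 81 minutes
= 1 hours 21 minutes


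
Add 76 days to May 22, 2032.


Start: May 22, 2032
Add 76 days
May 22 → June 1: 31 - 22 + 1 = 10 days (76 - 10 = 66 left)
June 1 → July 1: 30 - 1 + 1 = 30 days (66 - 30 = 36 left)
July 1 → August 1: 31 - 1 + 1 = 31 days (36 - 31 = 5 left)
August 1 + 5 = August 6, 2032

August 6, 2032


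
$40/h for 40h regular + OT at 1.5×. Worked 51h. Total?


Regular: 40h × $40 = $1600.00
Overtime: 51 - 40 = 11h
OT pay: 11h × $40 × 1.5 = $660.00
Total = $1600.00 + $660.00 = $2260.00

$2260.00
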